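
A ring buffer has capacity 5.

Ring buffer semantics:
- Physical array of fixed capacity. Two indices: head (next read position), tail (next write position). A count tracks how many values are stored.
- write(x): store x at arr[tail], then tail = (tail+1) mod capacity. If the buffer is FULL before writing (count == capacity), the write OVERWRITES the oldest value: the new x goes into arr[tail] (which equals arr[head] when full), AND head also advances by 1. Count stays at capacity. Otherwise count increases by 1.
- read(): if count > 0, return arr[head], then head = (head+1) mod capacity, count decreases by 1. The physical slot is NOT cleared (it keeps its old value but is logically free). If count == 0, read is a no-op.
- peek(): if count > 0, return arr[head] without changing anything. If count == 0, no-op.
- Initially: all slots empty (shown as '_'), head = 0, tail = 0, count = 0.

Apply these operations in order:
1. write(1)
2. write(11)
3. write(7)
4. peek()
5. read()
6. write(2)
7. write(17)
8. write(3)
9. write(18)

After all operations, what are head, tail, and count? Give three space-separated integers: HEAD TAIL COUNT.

After op 1 (write(1)): arr=[1 _ _ _ _] head=0 tail=1 count=1
After op 2 (write(11)): arr=[1 11 _ _ _] head=0 tail=2 count=2
After op 3 (write(7)): arr=[1 11 7 _ _] head=0 tail=3 count=3
After op 4 (peek()): arr=[1 11 7 _ _] head=0 tail=3 count=3
After op 5 (read()): arr=[1 11 7 _ _] head=1 tail=3 count=2
After op 6 (write(2)): arr=[1 11 7 2 _] head=1 tail=4 count=3
After op 7 (write(17)): arr=[1 11 7 2 17] head=1 tail=0 count=4
After op 8 (write(3)): arr=[3 11 7 2 17] head=1 tail=1 count=5
After op 9 (write(18)): arr=[3 18 7 2 17] head=2 tail=2 count=5

Answer: 2 2 5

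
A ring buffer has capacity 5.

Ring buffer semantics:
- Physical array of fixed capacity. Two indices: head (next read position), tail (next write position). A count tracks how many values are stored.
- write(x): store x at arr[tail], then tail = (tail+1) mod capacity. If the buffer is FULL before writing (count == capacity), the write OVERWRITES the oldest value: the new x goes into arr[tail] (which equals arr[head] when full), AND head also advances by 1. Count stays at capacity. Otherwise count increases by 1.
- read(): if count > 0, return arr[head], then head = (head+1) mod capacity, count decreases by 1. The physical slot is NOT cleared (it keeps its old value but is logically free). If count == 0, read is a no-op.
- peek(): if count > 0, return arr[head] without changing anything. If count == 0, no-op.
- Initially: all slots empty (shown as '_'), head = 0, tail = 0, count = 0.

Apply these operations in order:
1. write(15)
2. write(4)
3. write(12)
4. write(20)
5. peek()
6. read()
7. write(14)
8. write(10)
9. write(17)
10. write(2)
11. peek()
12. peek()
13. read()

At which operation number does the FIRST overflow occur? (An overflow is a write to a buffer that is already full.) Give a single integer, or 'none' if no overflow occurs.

After op 1 (write(15)): arr=[15 _ _ _ _] head=0 tail=1 count=1
After op 2 (write(4)): arr=[15 4 _ _ _] head=0 tail=2 count=2
After op 3 (write(12)): arr=[15 4 12 _ _] head=0 tail=3 count=3
After op 4 (write(20)): arr=[15 4 12 20 _] head=0 tail=4 count=4
After op 5 (peek()): arr=[15 4 12 20 _] head=0 tail=4 count=4
After op 6 (read()): arr=[15 4 12 20 _] head=1 tail=4 count=3
After op 7 (write(14)): arr=[15 4 12 20 14] head=1 tail=0 count=4
After op 8 (write(10)): arr=[10 4 12 20 14] head=1 tail=1 count=5
After op 9 (write(17)): arr=[10 17 12 20 14] head=2 tail=2 count=5
After op 10 (write(2)): arr=[10 17 2 20 14] head=3 tail=3 count=5
After op 11 (peek()): arr=[10 17 2 20 14] head=3 tail=3 count=5
After op 12 (peek()): arr=[10 17 2 20 14] head=3 tail=3 count=5
After op 13 (read()): arr=[10 17 2 20 14] head=4 tail=3 count=4

Answer: 9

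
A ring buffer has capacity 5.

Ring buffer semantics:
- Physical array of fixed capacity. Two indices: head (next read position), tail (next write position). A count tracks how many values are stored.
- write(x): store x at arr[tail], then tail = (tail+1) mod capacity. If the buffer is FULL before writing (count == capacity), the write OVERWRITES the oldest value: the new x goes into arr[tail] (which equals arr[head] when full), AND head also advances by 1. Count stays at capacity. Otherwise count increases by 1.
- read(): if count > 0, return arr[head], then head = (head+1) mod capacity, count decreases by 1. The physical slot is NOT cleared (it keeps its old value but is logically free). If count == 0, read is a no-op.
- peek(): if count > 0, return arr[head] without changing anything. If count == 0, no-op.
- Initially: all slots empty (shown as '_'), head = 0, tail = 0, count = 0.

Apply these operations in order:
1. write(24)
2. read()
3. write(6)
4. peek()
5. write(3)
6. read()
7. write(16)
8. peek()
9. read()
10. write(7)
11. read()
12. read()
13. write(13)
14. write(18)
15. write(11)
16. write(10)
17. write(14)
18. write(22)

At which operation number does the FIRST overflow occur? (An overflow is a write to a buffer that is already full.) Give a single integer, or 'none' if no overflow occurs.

After op 1 (write(24)): arr=[24 _ _ _ _] head=0 tail=1 count=1
After op 2 (read()): arr=[24 _ _ _ _] head=1 tail=1 count=0
After op 3 (write(6)): arr=[24 6 _ _ _] head=1 tail=2 count=1
After op 4 (peek()): arr=[24 6 _ _ _] head=1 tail=2 count=1
After op 5 (write(3)): arr=[24 6 3 _ _] head=1 tail=3 count=2
After op 6 (read()): arr=[24 6 3 _ _] head=2 tail=3 count=1
After op 7 (write(16)): arr=[24 6 3 16 _] head=2 tail=4 count=2
After op 8 (peek()): arr=[24 6 3 16 _] head=2 tail=4 count=2
After op 9 (read()): arr=[24 6 3 16 _] head=3 tail=4 count=1
After op 10 (write(7)): arr=[24 6 3 16 7] head=3 tail=0 count=2
After op 11 (read()): arr=[24 6 3 16 7] head=4 tail=0 count=1
After op 12 (read()): arr=[24 6 3 16 7] head=0 tail=0 count=0
After op 13 (write(13)): arr=[13 6 3 16 7] head=0 tail=1 count=1
After op 14 (write(18)): arr=[13 18 3 16 7] head=0 tail=2 count=2
After op 15 (write(11)): arr=[13 18 11 16 7] head=0 tail=3 count=3
After op 16 (write(10)): arr=[13 18 11 10 7] head=0 tail=4 count=4
After op 17 (write(14)): arr=[13 18 11 10 14] head=0 tail=0 count=5
After op 18 (write(22)): arr=[22 18 11 10 14] head=1 tail=1 count=5

Answer: 18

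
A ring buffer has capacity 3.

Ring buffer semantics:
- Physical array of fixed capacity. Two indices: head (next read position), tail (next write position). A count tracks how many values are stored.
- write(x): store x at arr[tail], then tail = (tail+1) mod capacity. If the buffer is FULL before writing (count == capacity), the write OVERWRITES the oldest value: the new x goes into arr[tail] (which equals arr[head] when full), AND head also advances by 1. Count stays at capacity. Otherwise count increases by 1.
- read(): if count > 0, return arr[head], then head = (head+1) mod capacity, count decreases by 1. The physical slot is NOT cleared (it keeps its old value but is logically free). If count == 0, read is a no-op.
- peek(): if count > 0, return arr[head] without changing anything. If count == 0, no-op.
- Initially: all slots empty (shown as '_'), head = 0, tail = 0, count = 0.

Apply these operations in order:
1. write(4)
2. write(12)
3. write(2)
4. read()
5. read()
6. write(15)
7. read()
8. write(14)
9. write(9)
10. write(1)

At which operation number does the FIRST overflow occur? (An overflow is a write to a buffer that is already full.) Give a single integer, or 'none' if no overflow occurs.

Answer: 10

Derivation:
After op 1 (write(4)): arr=[4 _ _] head=0 tail=1 count=1
After op 2 (write(12)): arr=[4 12 _] head=0 tail=2 count=2
After op 3 (write(2)): arr=[4 12 2] head=0 tail=0 count=3
After op 4 (read()): arr=[4 12 2] head=1 tail=0 count=2
After op 5 (read()): arr=[4 12 2] head=2 tail=0 count=1
After op 6 (write(15)): arr=[15 12 2] head=2 tail=1 count=2
After op 7 (read()): arr=[15 12 2] head=0 tail=1 count=1
After op 8 (write(14)): arr=[15 14 2] head=0 tail=2 count=2
After op 9 (write(9)): arr=[15 14 9] head=0 tail=0 count=3
After op 10 (write(1)): arr=[1 14 9] head=1 tail=1 count=3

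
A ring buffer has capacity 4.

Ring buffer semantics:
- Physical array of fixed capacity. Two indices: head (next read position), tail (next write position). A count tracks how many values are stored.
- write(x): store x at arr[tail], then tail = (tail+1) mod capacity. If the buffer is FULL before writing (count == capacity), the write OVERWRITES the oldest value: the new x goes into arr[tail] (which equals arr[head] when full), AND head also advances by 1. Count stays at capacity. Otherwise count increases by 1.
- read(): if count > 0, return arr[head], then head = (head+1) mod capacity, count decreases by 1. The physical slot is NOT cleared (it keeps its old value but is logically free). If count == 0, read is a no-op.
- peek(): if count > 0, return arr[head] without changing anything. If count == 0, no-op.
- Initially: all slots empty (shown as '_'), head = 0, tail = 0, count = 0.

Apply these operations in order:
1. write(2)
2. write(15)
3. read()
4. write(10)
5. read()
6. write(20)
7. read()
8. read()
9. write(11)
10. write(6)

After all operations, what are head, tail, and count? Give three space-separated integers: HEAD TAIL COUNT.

Answer: 0 2 2

Derivation:
After op 1 (write(2)): arr=[2 _ _ _] head=0 tail=1 count=1
After op 2 (write(15)): arr=[2 15 _ _] head=0 tail=2 count=2
After op 3 (read()): arr=[2 15 _ _] head=1 tail=2 count=1
After op 4 (write(10)): arr=[2 15 10 _] head=1 tail=3 count=2
After op 5 (read()): arr=[2 15 10 _] head=2 tail=3 count=1
After op 6 (write(20)): arr=[2 15 10 20] head=2 tail=0 count=2
After op 7 (read()): arr=[2 15 10 20] head=3 tail=0 count=1
After op 8 (read()): arr=[2 15 10 20] head=0 tail=0 count=0
After op 9 (write(11)): arr=[11 15 10 20] head=0 tail=1 count=1
After op 10 (write(6)): arr=[11 6 10 20] head=0 tail=2 count=2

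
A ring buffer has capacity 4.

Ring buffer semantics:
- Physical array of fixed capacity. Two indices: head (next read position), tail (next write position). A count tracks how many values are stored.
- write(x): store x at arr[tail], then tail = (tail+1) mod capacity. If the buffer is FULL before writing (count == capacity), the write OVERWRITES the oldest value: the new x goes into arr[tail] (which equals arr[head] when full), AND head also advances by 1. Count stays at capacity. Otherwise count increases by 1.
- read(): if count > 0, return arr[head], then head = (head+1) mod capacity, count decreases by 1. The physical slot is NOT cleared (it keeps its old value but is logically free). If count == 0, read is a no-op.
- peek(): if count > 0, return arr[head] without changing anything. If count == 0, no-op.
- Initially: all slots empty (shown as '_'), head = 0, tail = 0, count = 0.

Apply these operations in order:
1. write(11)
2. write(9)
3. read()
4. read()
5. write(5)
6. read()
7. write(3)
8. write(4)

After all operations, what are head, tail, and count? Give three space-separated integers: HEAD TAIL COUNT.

After op 1 (write(11)): arr=[11 _ _ _] head=0 tail=1 count=1
After op 2 (write(9)): arr=[11 9 _ _] head=0 tail=2 count=2
After op 3 (read()): arr=[11 9 _ _] head=1 tail=2 count=1
After op 4 (read()): arr=[11 9 _ _] head=2 tail=2 count=0
After op 5 (write(5)): arr=[11 9 5 _] head=2 tail=3 count=1
After op 6 (read()): arr=[11 9 5 _] head=3 tail=3 count=0
After op 7 (write(3)): arr=[11 9 5 3] head=3 tail=0 count=1
After op 8 (write(4)): arr=[4 9 5 3] head=3 tail=1 count=2

Answer: 3 1 2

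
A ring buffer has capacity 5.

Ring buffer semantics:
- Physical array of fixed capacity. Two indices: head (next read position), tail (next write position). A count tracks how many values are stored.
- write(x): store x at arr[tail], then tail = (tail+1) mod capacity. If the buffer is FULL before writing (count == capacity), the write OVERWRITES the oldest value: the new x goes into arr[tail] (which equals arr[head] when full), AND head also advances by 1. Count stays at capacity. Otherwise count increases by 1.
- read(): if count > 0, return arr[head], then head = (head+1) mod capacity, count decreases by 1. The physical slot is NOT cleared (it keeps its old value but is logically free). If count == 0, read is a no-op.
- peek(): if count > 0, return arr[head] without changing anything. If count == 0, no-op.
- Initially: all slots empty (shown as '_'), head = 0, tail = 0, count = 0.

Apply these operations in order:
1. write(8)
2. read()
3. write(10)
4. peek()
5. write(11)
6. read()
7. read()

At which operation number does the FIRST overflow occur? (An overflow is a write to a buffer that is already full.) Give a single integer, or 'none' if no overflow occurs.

After op 1 (write(8)): arr=[8 _ _ _ _] head=0 tail=1 count=1
After op 2 (read()): arr=[8 _ _ _ _] head=1 tail=1 count=0
After op 3 (write(10)): arr=[8 10 _ _ _] head=1 tail=2 count=1
After op 4 (peek()): arr=[8 10 _ _ _] head=1 tail=2 count=1
After op 5 (write(11)): arr=[8 10 11 _ _] head=1 tail=3 count=2
After op 6 (read()): arr=[8 10 11 _ _] head=2 tail=3 count=1
After op 7 (read()): arr=[8 10 11 _ _] head=3 tail=3 count=0

Answer: none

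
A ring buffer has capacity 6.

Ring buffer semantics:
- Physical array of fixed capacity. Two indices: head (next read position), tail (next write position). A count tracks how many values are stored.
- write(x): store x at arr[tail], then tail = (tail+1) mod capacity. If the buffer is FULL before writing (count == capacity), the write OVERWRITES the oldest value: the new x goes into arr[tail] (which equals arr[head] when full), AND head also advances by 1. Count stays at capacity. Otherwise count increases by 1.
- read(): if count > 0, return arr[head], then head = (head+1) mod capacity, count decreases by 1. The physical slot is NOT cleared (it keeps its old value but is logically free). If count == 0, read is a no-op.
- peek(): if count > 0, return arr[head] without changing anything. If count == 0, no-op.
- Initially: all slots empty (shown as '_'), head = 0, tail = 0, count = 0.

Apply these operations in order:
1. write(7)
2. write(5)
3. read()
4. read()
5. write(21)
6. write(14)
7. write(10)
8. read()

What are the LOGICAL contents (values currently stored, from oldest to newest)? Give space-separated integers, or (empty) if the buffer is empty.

Answer: 14 10

Derivation:
After op 1 (write(7)): arr=[7 _ _ _ _ _] head=0 tail=1 count=1
After op 2 (write(5)): arr=[7 5 _ _ _ _] head=0 tail=2 count=2
After op 3 (read()): arr=[7 5 _ _ _ _] head=1 tail=2 count=1
After op 4 (read()): arr=[7 5 _ _ _ _] head=2 tail=2 count=0
After op 5 (write(21)): arr=[7 5 21 _ _ _] head=2 tail=3 count=1
After op 6 (write(14)): arr=[7 5 21 14 _ _] head=2 tail=4 count=2
After op 7 (write(10)): arr=[7 5 21 14 10 _] head=2 tail=5 count=3
After op 8 (read()): arr=[7 5 21 14 10 _] head=3 tail=5 count=2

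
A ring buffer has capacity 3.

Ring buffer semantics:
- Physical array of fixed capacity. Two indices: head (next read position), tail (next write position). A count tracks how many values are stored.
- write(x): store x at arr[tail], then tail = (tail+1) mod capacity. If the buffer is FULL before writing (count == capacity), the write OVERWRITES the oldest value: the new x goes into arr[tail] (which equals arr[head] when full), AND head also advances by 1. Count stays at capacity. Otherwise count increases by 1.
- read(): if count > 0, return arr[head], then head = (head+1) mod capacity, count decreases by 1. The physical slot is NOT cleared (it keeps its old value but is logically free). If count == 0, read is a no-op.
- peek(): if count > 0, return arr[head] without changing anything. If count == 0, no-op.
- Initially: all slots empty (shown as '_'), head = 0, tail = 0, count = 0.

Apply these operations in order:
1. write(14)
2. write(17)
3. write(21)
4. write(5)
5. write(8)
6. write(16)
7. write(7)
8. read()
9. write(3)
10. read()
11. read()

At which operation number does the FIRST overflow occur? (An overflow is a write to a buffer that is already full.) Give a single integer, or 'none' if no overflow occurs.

Answer: 4

Derivation:
After op 1 (write(14)): arr=[14 _ _] head=0 tail=1 count=1
After op 2 (write(17)): arr=[14 17 _] head=0 tail=2 count=2
After op 3 (write(21)): arr=[14 17 21] head=0 tail=0 count=3
After op 4 (write(5)): arr=[5 17 21] head=1 tail=1 count=3
After op 5 (write(8)): arr=[5 8 21] head=2 tail=2 count=3
After op 6 (write(16)): arr=[5 8 16] head=0 tail=0 count=3
After op 7 (write(7)): arr=[7 8 16] head=1 tail=1 count=3
After op 8 (read()): arr=[7 8 16] head=2 tail=1 count=2
After op 9 (write(3)): arr=[7 3 16] head=2 tail=2 count=3
After op 10 (read()): arr=[7 3 16] head=0 tail=2 count=2
After op 11 (read()): arr=[7 3 16] head=1 tail=2 count=1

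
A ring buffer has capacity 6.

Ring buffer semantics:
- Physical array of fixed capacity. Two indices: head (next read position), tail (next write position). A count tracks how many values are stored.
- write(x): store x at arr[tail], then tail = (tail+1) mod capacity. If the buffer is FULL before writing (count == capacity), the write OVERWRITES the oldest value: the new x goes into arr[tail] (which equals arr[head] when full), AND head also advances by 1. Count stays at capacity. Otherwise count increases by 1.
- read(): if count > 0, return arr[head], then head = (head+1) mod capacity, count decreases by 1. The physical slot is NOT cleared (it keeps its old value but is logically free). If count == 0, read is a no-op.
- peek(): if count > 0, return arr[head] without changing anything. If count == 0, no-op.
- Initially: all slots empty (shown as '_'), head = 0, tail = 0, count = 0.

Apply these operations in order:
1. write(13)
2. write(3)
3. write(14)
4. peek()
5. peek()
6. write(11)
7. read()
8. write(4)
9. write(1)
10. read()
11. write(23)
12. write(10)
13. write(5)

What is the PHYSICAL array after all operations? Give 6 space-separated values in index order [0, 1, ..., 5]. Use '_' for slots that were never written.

After op 1 (write(13)): arr=[13 _ _ _ _ _] head=0 tail=1 count=1
After op 2 (write(3)): arr=[13 3 _ _ _ _] head=0 tail=2 count=2
After op 3 (write(14)): arr=[13 3 14 _ _ _] head=0 tail=3 count=3
After op 4 (peek()): arr=[13 3 14 _ _ _] head=0 tail=3 count=3
After op 5 (peek()): arr=[13 3 14 _ _ _] head=0 tail=3 count=3
After op 6 (write(11)): arr=[13 3 14 11 _ _] head=0 tail=4 count=4
After op 7 (read()): arr=[13 3 14 11 _ _] head=1 tail=4 count=3
After op 8 (write(4)): arr=[13 3 14 11 4 _] head=1 tail=5 count=4
After op 9 (write(1)): arr=[13 3 14 11 4 1] head=1 tail=0 count=5
After op 10 (read()): arr=[13 3 14 11 4 1] head=2 tail=0 count=4
After op 11 (write(23)): arr=[23 3 14 11 4 1] head=2 tail=1 count=5
After op 12 (write(10)): arr=[23 10 14 11 4 1] head=2 tail=2 count=6
After op 13 (write(5)): arr=[23 10 5 11 4 1] head=3 tail=3 count=6

Answer: 23 10 5 11 4 1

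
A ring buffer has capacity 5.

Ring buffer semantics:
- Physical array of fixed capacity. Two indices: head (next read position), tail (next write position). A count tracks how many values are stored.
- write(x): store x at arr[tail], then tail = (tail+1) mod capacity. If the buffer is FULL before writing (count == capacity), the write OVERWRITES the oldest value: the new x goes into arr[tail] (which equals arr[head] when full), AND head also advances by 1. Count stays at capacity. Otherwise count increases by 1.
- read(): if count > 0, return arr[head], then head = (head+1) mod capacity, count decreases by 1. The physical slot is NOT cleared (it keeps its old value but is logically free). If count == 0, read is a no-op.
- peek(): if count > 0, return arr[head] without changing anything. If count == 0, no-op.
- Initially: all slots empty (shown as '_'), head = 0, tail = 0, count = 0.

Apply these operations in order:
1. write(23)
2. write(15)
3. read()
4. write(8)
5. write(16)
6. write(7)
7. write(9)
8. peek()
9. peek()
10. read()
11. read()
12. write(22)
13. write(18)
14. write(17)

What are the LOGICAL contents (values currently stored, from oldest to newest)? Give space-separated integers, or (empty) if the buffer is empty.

Answer: 7 9 22 18 17

Derivation:
After op 1 (write(23)): arr=[23 _ _ _ _] head=0 tail=1 count=1
After op 2 (write(15)): arr=[23 15 _ _ _] head=0 tail=2 count=2
After op 3 (read()): arr=[23 15 _ _ _] head=1 tail=2 count=1
After op 4 (write(8)): arr=[23 15 8 _ _] head=1 tail=3 count=2
After op 5 (write(16)): arr=[23 15 8 16 _] head=1 tail=4 count=3
After op 6 (write(7)): arr=[23 15 8 16 7] head=1 tail=0 count=4
After op 7 (write(9)): arr=[9 15 8 16 7] head=1 tail=1 count=5
After op 8 (peek()): arr=[9 15 8 16 7] head=1 tail=1 count=5
After op 9 (peek()): arr=[9 15 8 16 7] head=1 tail=1 count=5
After op 10 (read()): arr=[9 15 8 16 7] head=2 tail=1 count=4
After op 11 (read()): arr=[9 15 8 16 7] head=3 tail=1 count=3
After op 12 (write(22)): arr=[9 22 8 16 7] head=3 tail=2 count=4
After op 13 (write(18)): arr=[9 22 18 16 7] head=3 tail=3 count=5
After op 14 (write(17)): arr=[9 22 18 17 7] head=4 tail=4 count=5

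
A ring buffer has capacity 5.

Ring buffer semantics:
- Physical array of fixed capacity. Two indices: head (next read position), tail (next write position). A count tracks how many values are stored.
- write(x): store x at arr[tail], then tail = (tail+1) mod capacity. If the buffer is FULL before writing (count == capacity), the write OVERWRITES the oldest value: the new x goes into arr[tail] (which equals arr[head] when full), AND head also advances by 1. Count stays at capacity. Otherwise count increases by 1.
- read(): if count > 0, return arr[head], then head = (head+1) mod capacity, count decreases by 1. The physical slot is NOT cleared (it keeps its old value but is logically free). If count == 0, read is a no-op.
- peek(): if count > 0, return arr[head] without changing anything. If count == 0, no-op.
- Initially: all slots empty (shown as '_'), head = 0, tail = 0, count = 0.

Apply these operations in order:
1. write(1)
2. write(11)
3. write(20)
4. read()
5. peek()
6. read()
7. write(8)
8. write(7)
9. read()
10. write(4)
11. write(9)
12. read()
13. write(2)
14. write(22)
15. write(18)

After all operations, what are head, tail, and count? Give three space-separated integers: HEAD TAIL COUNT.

After op 1 (write(1)): arr=[1 _ _ _ _] head=0 tail=1 count=1
After op 2 (write(11)): arr=[1 11 _ _ _] head=0 tail=2 count=2
After op 3 (write(20)): arr=[1 11 20 _ _] head=0 tail=3 count=3
After op 4 (read()): arr=[1 11 20 _ _] head=1 tail=3 count=2
After op 5 (peek()): arr=[1 11 20 _ _] head=1 tail=3 count=2
After op 6 (read()): arr=[1 11 20 _ _] head=2 tail=3 count=1
After op 7 (write(8)): arr=[1 11 20 8 _] head=2 tail=4 count=2
After op 8 (write(7)): arr=[1 11 20 8 7] head=2 tail=0 count=3
After op 9 (read()): arr=[1 11 20 8 7] head=3 tail=0 count=2
After op 10 (write(4)): arr=[4 11 20 8 7] head=3 tail=1 count=3
After op 11 (write(9)): arr=[4 9 20 8 7] head=3 tail=2 count=4
After op 12 (read()): arr=[4 9 20 8 7] head=4 tail=2 count=3
After op 13 (write(2)): arr=[4 9 2 8 7] head=4 tail=3 count=4
After op 14 (write(22)): arr=[4 9 2 22 7] head=4 tail=4 count=5
After op 15 (write(18)): arr=[4 9 2 22 18] head=0 tail=0 count=5

Answer: 0 0 5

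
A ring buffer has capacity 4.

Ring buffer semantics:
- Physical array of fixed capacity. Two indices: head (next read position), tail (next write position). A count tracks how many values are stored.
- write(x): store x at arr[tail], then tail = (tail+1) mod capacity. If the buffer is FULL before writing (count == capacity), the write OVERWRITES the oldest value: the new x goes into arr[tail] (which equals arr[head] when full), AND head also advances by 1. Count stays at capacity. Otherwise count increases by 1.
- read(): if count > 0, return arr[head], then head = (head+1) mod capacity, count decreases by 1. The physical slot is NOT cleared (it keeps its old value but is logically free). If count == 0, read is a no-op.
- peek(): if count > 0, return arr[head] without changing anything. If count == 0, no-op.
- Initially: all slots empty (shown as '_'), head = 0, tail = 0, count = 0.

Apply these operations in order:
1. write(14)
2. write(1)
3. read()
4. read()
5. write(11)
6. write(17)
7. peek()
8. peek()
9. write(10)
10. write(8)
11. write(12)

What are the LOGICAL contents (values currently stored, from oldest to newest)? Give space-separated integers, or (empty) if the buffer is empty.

After op 1 (write(14)): arr=[14 _ _ _] head=0 tail=1 count=1
After op 2 (write(1)): arr=[14 1 _ _] head=0 tail=2 count=2
After op 3 (read()): arr=[14 1 _ _] head=1 tail=2 count=1
After op 4 (read()): arr=[14 1 _ _] head=2 tail=2 count=0
After op 5 (write(11)): arr=[14 1 11 _] head=2 tail=3 count=1
After op 6 (write(17)): arr=[14 1 11 17] head=2 tail=0 count=2
After op 7 (peek()): arr=[14 1 11 17] head=2 tail=0 count=2
After op 8 (peek()): arr=[14 1 11 17] head=2 tail=0 count=2
After op 9 (write(10)): arr=[10 1 11 17] head=2 tail=1 count=3
After op 10 (write(8)): arr=[10 8 11 17] head=2 tail=2 count=4
After op 11 (write(12)): arr=[10 8 12 17] head=3 tail=3 count=4

Answer: 17 10 8 12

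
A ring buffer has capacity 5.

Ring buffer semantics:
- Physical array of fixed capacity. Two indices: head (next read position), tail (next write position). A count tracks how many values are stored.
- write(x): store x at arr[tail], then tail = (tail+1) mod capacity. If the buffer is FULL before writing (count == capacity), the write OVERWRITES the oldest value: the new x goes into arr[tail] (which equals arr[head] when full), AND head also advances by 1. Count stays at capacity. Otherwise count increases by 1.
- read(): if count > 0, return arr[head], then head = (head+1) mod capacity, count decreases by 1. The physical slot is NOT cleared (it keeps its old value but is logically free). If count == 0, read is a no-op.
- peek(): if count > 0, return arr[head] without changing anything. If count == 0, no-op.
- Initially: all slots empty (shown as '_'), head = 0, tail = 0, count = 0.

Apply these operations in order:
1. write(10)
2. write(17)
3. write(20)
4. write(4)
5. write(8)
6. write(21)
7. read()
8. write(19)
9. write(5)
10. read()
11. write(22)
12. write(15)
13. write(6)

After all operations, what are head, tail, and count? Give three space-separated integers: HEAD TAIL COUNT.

After op 1 (write(10)): arr=[10 _ _ _ _] head=0 tail=1 count=1
After op 2 (write(17)): arr=[10 17 _ _ _] head=0 tail=2 count=2
After op 3 (write(20)): arr=[10 17 20 _ _] head=0 tail=3 count=3
After op 4 (write(4)): arr=[10 17 20 4 _] head=0 tail=4 count=4
After op 5 (write(8)): arr=[10 17 20 4 8] head=0 tail=0 count=5
After op 6 (write(21)): arr=[21 17 20 4 8] head=1 tail=1 count=5
After op 7 (read()): arr=[21 17 20 4 8] head=2 tail=1 count=4
After op 8 (write(19)): arr=[21 19 20 4 8] head=2 tail=2 count=5
After op 9 (write(5)): arr=[21 19 5 4 8] head=3 tail=3 count=5
After op 10 (read()): arr=[21 19 5 4 8] head=4 tail=3 count=4
After op 11 (write(22)): arr=[21 19 5 22 8] head=4 tail=4 count=5
After op 12 (write(15)): arr=[21 19 5 22 15] head=0 tail=0 count=5
After op 13 (write(6)): arr=[6 19 5 22 15] head=1 tail=1 count=5

Answer: 1 1 5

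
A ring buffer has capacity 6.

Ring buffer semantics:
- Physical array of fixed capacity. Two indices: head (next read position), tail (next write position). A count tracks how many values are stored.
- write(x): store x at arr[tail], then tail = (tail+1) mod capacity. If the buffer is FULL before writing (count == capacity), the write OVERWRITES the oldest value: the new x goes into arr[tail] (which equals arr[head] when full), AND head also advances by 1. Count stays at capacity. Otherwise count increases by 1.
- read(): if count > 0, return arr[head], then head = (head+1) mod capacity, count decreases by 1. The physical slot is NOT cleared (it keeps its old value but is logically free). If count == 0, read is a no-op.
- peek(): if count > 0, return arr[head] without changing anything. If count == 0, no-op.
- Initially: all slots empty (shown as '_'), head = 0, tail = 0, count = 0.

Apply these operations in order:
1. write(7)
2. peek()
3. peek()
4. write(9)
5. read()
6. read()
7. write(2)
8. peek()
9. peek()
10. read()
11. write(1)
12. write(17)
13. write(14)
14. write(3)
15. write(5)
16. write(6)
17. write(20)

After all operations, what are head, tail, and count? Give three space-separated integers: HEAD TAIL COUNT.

Answer: 4 4 6

Derivation:
After op 1 (write(7)): arr=[7 _ _ _ _ _] head=0 tail=1 count=1
After op 2 (peek()): arr=[7 _ _ _ _ _] head=0 tail=1 count=1
After op 3 (peek()): arr=[7 _ _ _ _ _] head=0 tail=1 count=1
After op 4 (write(9)): arr=[7 9 _ _ _ _] head=0 tail=2 count=2
After op 5 (read()): arr=[7 9 _ _ _ _] head=1 tail=2 count=1
After op 6 (read()): arr=[7 9 _ _ _ _] head=2 tail=2 count=0
After op 7 (write(2)): arr=[7 9 2 _ _ _] head=2 tail=3 count=1
After op 8 (peek()): arr=[7 9 2 _ _ _] head=2 tail=3 count=1
After op 9 (peek()): arr=[7 9 2 _ _ _] head=2 tail=3 count=1
After op 10 (read()): arr=[7 9 2 _ _ _] head=3 tail=3 count=0
After op 11 (write(1)): arr=[7 9 2 1 _ _] head=3 tail=4 count=1
After op 12 (write(17)): arr=[7 9 2 1 17 _] head=3 tail=5 count=2
After op 13 (write(14)): arr=[7 9 2 1 17 14] head=3 tail=0 count=3
After op 14 (write(3)): arr=[3 9 2 1 17 14] head=3 tail=1 count=4
After op 15 (write(5)): arr=[3 5 2 1 17 14] head=3 tail=2 count=5
After op 16 (write(6)): arr=[3 5 6 1 17 14] head=3 tail=3 count=6
After op 17 (write(20)): arr=[3 5 6 20 17 14] head=4 tail=4 count=6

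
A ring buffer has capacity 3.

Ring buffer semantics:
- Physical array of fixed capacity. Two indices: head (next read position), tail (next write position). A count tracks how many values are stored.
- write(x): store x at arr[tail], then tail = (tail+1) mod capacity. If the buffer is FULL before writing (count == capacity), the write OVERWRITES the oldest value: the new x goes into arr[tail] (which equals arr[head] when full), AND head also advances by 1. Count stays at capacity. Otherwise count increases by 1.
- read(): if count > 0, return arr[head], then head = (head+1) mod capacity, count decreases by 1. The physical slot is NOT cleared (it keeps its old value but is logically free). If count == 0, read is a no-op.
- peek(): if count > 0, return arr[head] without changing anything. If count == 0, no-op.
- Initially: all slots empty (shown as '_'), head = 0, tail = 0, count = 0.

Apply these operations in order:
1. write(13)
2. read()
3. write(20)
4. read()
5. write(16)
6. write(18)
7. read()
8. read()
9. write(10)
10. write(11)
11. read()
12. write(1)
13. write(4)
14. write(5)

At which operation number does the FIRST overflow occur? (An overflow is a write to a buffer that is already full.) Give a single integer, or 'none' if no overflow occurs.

Answer: 14

Derivation:
After op 1 (write(13)): arr=[13 _ _] head=0 tail=1 count=1
After op 2 (read()): arr=[13 _ _] head=1 tail=1 count=0
After op 3 (write(20)): arr=[13 20 _] head=1 tail=2 count=1
After op 4 (read()): arr=[13 20 _] head=2 tail=2 count=0
After op 5 (write(16)): arr=[13 20 16] head=2 tail=0 count=1
After op 6 (write(18)): arr=[18 20 16] head=2 tail=1 count=2
After op 7 (read()): arr=[18 20 16] head=0 tail=1 count=1
After op 8 (read()): arr=[18 20 16] head=1 tail=1 count=0
After op 9 (write(10)): arr=[18 10 16] head=1 tail=2 count=1
After op 10 (write(11)): arr=[18 10 11] head=1 tail=0 count=2
After op 11 (read()): arr=[18 10 11] head=2 tail=0 count=1
After op 12 (write(1)): arr=[1 10 11] head=2 tail=1 count=2
After op 13 (write(4)): arr=[1 4 11] head=2 tail=2 count=3
After op 14 (write(5)): arr=[1 4 5] head=0 tail=0 count=3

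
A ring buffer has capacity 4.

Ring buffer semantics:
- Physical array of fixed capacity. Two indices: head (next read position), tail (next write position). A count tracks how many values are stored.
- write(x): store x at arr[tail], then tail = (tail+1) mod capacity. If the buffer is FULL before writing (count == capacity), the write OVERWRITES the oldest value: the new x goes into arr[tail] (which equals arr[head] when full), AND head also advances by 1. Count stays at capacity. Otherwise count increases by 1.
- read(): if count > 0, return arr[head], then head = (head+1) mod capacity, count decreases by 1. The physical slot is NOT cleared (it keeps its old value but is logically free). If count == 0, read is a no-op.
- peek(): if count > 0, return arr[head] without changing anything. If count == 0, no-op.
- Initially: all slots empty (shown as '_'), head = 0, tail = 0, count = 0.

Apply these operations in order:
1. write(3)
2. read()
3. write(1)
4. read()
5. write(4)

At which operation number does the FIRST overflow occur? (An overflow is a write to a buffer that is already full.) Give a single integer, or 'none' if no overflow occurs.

Answer: none

Derivation:
After op 1 (write(3)): arr=[3 _ _ _] head=0 tail=1 count=1
After op 2 (read()): arr=[3 _ _ _] head=1 tail=1 count=0
After op 3 (write(1)): arr=[3 1 _ _] head=1 tail=2 count=1
After op 4 (read()): arr=[3 1 _ _] head=2 tail=2 count=0
After op 5 (write(4)): arr=[3 1 4 _] head=2 tail=3 count=1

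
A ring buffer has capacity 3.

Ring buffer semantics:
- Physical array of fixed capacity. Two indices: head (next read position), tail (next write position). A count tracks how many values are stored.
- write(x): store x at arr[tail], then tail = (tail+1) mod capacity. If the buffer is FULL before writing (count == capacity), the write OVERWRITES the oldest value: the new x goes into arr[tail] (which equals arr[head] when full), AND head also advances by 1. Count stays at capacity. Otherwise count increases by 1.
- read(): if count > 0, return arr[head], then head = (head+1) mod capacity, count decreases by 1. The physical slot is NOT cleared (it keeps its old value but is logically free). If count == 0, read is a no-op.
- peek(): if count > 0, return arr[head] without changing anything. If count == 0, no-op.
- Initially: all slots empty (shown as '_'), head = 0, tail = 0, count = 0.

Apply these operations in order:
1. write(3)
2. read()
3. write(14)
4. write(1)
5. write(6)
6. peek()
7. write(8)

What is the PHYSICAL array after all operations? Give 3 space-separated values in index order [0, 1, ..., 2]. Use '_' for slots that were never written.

Answer: 6 8 1

Derivation:
After op 1 (write(3)): arr=[3 _ _] head=0 tail=1 count=1
After op 2 (read()): arr=[3 _ _] head=1 tail=1 count=0
After op 3 (write(14)): arr=[3 14 _] head=1 tail=2 count=1
After op 4 (write(1)): arr=[3 14 1] head=1 tail=0 count=2
After op 5 (write(6)): arr=[6 14 1] head=1 tail=1 count=3
After op 6 (peek()): arr=[6 14 1] head=1 tail=1 count=3
After op 7 (write(8)): arr=[6 8 1] head=2 tail=2 count=3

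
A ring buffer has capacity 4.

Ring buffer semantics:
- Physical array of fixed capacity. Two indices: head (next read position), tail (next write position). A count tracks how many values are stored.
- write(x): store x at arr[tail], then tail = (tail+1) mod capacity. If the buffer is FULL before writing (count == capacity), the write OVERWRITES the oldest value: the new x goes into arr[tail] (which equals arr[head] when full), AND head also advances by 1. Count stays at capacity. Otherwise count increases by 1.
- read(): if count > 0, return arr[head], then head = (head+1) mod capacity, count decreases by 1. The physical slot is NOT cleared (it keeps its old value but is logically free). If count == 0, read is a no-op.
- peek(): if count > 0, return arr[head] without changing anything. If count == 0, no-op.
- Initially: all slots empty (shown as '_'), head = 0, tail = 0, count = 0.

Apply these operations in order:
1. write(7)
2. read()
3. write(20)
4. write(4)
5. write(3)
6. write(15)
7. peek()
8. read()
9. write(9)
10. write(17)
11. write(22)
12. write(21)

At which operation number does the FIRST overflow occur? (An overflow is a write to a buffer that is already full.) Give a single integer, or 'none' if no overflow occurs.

Answer: 10

Derivation:
After op 1 (write(7)): arr=[7 _ _ _] head=0 tail=1 count=1
After op 2 (read()): arr=[7 _ _ _] head=1 tail=1 count=0
After op 3 (write(20)): arr=[7 20 _ _] head=1 tail=2 count=1
After op 4 (write(4)): arr=[7 20 4 _] head=1 tail=3 count=2
After op 5 (write(3)): arr=[7 20 4 3] head=1 tail=0 count=3
After op 6 (write(15)): arr=[15 20 4 3] head=1 tail=1 count=4
After op 7 (peek()): arr=[15 20 4 3] head=1 tail=1 count=4
After op 8 (read()): arr=[15 20 4 3] head=2 tail=1 count=3
After op 9 (write(9)): arr=[15 9 4 3] head=2 tail=2 count=4
After op 10 (write(17)): arr=[15 9 17 3] head=3 tail=3 count=4
After op 11 (write(22)): arr=[15 9 17 22] head=0 tail=0 count=4
After op 12 (write(21)): arr=[21 9 17 22] head=1 tail=1 count=4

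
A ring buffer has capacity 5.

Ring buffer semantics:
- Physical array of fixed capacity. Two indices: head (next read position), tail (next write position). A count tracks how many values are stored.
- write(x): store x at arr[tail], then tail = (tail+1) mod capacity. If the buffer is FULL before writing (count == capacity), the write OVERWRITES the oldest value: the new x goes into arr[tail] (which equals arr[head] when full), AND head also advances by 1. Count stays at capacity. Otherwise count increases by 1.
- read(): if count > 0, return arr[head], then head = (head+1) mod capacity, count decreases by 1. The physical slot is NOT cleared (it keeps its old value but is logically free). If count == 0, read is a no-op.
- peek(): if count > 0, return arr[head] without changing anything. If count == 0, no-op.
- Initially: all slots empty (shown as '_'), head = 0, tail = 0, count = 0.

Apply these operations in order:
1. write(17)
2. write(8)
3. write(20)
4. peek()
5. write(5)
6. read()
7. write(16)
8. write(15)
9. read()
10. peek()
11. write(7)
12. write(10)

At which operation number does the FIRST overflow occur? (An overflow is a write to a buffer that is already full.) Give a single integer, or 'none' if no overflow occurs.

After op 1 (write(17)): arr=[17 _ _ _ _] head=0 tail=1 count=1
After op 2 (write(8)): arr=[17 8 _ _ _] head=0 tail=2 count=2
After op 3 (write(20)): arr=[17 8 20 _ _] head=0 tail=3 count=3
After op 4 (peek()): arr=[17 8 20 _ _] head=0 tail=3 count=3
After op 5 (write(5)): arr=[17 8 20 5 _] head=0 tail=4 count=4
After op 6 (read()): arr=[17 8 20 5 _] head=1 tail=4 count=3
After op 7 (write(16)): arr=[17 8 20 5 16] head=1 tail=0 count=4
After op 8 (write(15)): arr=[15 8 20 5 16] head=1 tail=1 count=5
After op 9 (read()): arr=[15 8 20 5 16] head=2 tail=1 count=4
After op 10 (peek()): arr=[15 8 20 5 16] head=2 tail=1 count=4
After op 11 (write(7)): arr=[15 7 20 5 16] head=2 tail=2 count=5
After op 12 (write(10)): arr=[15 7 10 5 16] head=3 tail=3 count=5

Answer: 12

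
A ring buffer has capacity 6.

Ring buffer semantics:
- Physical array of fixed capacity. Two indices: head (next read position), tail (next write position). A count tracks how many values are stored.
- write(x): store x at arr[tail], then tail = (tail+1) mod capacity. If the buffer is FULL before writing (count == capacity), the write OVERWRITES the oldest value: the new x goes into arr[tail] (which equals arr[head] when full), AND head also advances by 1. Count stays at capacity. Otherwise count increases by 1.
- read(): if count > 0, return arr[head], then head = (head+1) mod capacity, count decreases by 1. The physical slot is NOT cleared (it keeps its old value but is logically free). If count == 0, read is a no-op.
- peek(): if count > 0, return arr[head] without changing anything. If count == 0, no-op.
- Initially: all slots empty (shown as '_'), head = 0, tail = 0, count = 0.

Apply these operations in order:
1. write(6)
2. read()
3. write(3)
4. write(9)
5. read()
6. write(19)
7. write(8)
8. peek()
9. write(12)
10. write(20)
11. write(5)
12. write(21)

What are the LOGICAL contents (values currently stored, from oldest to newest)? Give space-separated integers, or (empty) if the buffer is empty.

Answer: 19 8 12 20 5 21

Derivation:
After op 1 (write(6)): arr=[6 _ _ _ _ _] head=0 tail=1 count=1
After op 2 (read()): arr=[6 _ _ _ _ _] head=1 tail=1 count=0
After op 3 (write(3)): arr=[6 3 _ _ _ _] head=1 tail=2 count=1
After op 4 (write(9)): arr=[6 3 9 _ _ _] head=1 tail=3 count=2
After op 5 (read()): arr=[6 3 9 _ _ _] head=2 tail=3 count=1
After op 6 (write(19)): arr=[6 3 9 19 _ _] head=2 tail=4 count=2
After op 7 (write(8)): arr=[6 3 9 19 8 _] head=2 tail=5 count=3
After op 8 (peek()): arr=[6 3 9 19 8 _] head=2 tail=5 count=3
After op 9 (write(12)): arr=[6 3 9 19 8 12] head=2 tail=0 count=4
After op 10 (write(20)): arr=[20 3 9 19 8 12] head=2 tail=1 count=5
After op 11 (write(5)): arr=[20 5 9 19 8 12] head=2 tail=2 count=6
After op 12 (write(21)): arr=[20 5 21 19 8 12] head=3 tail=3 count=6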